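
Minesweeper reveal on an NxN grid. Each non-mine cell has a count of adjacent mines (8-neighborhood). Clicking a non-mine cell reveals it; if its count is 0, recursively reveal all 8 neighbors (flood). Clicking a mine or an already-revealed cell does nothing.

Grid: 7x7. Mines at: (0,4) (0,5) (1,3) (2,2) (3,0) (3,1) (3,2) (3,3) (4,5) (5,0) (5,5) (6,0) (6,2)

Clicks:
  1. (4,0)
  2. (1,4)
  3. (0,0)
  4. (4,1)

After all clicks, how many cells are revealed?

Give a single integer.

Answer: 11

Derivation:
Click 1 (4,0) count=3: revealed 1 new [(4,0)] -> total=1
Click 2 (1,4) count=3: revealed 1 new [(1,4)] -> total=2
Click 3 (0,0) count=0: revealed 8 new [(0,0) (0,1) (0,2) (1,0) (1,1) (1,2) (2,0) (2,1)] -> total=10
Click 4 (4,1) count=4: revealed 1 new [(4,1)] -> total=11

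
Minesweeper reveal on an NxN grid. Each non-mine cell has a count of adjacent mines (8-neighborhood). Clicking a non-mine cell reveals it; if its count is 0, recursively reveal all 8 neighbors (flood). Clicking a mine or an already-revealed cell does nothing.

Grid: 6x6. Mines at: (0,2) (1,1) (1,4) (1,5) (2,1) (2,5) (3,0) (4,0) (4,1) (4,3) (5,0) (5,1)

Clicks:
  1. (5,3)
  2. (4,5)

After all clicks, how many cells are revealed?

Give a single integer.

Click 1 (5,3) count=1: revealed 1 new [(5,3)] -> total=1
Click 2 (4,5) count=0: revealed 6 new [(3,4) (3,5) (4,4) (4,5) (5,4) (5,5)] -> total=7

Answer: 7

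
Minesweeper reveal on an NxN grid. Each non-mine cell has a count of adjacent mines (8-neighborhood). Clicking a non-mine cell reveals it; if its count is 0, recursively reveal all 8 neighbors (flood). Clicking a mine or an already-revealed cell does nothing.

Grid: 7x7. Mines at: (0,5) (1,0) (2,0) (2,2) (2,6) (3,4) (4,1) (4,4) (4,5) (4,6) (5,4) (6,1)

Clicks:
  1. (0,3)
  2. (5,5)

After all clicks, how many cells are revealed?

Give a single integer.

Click 1 (0,3) count=0: revealed 8 new [(0,1) (0,2) (0,3) (0,4) (1,1) (1,2) (1,3) (1,4)] -> total=8
Click 2 (5,5) count=4: revealed 1 new [(5,5)] -> total=9

Answer: 9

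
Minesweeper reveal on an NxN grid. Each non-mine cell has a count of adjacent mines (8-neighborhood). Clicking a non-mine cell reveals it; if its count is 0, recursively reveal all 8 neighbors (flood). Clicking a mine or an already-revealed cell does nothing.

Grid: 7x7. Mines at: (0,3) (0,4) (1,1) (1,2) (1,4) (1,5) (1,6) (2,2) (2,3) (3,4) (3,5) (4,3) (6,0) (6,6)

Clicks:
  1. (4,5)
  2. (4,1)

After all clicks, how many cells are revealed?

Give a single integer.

Answer: 12

Derivation:
Click 1 (4,5) count=2: revealed 1 new [(4,5)] -> total=1
Click 2 (4,1) count=0: revealed 11 new [(2,0) (2,1) (3,0) (3,1) (3,2) (4,0) (4,1) (4,2) (5,0) (5,1) (5,2)] -> total=12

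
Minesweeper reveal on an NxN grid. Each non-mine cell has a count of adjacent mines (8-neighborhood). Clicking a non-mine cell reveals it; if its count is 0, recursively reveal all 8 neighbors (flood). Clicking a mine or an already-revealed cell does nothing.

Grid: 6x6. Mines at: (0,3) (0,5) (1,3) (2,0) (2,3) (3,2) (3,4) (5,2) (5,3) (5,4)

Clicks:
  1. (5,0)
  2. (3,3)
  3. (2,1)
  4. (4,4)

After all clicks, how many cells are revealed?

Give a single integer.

Answer: 9

Derivation:
Click 1 (5,0) count=0: revealed 6 new [(3,0) (3,1) (4,0) (4,1) (5,0) (5,1)] -> total=6
Click 2 (3,3) count=3: revealed 1 new [(3,3)] -> total=7
Click 3 (2,1) count=2: revealed 1 new [(2,1)] -> total=8
Click 4 (4,4) count=3: revealed 1 new [(4,4)] -> total=9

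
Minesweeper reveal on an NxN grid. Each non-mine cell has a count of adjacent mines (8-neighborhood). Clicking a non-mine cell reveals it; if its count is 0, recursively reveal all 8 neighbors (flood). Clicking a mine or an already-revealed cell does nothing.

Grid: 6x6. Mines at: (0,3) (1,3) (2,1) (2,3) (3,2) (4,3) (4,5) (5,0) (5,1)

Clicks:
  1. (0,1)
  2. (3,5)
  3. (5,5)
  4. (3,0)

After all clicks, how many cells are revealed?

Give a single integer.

Answer: 9

Derivation:
Click 1 (0,1) count=0: revealed 6 new [(0,0) (0,1) (0,2) (1,0) (1,1) (1,2)] -> total=6
Click 2 (3,5) count=1: revealed 1 new [(3,5)] -> total=7
Click 3 (5,5) count=1: revealed 1 new [(5,5)] -> total=8
Click 4 (3,0) count=1: revealed 1 new [(3,0)] -> total=9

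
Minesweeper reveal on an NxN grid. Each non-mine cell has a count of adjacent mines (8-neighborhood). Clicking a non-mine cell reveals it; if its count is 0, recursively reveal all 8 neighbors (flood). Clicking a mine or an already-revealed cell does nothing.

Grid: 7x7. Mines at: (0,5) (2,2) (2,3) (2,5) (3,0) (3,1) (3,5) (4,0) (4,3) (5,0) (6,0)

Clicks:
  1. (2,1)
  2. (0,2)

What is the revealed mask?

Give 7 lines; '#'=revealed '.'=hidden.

Answer: #####..
#####..
##.....
.......
.......
.......
.......

Derivation:
Click 1 (2,1) count=3: revealed 1 new [(2,1)] -> total=1
Click 2 (0,2) count=0: revealed 11 new [(0,0) (0,1) (0,2) (0,3) (0,4) (1,0) (1,1) (1,2) (1,3) (1,4) (2,0)] -> total=12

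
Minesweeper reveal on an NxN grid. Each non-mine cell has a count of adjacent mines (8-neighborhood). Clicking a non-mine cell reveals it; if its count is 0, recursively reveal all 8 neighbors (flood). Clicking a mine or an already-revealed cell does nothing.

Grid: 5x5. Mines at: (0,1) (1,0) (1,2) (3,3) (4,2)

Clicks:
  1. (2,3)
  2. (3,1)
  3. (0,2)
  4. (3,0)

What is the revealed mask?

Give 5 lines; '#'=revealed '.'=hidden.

Answer: ..#..
.....
##.#.
##...
##...

Derivation:
Click 1 (2,3) count=2: revealed 1 new [(2,3)] -> total=1
Click 2 (3,1) count=1: revealed 1 new [(3,1)] -> total=2
Click 3 (0,2) count=2: revealed 1 new [(0,2)] -> total=3
Click 4 (3,0) count=0: revealed 5 new [(2,0) (2,1) (3,0) (4,0) (4,1)] -> total=8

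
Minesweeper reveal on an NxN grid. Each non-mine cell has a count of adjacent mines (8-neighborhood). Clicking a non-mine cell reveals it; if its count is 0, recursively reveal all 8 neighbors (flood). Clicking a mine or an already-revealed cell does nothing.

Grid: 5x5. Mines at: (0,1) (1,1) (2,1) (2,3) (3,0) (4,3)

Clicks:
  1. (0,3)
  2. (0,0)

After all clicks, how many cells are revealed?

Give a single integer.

Click 1 (0,3) count=0: revealed 6 new [(0,2) (0,3) (0,4) (1,2) (1,3) (1,4)] -> total=6
Click 2 (0,0) count=2: revealed 1 new [(0,0)] -> total=7

Answer: 7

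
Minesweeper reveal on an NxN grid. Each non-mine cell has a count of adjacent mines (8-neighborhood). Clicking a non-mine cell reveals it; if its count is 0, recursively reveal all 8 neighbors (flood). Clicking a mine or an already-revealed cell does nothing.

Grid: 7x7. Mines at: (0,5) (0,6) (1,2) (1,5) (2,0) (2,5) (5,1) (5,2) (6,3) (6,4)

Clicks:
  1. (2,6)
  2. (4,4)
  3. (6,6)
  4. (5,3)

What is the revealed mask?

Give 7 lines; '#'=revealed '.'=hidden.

Click 1 (2,6) count=2: revealed 1 new [(2,6)] -> total=1
Click 2 (4,4) count=0: revealed 22 new [(2,1) (2,2) (2,3) (2,4) (3,1) (3,2) (3,3) (3,4) (3,5) (3,6) (4,1) (4,2) (4,3) (4,4) (4,5) (4,6) (5,3) (5,4) (5,5) (5,6) (6,5) (6,6)] -> total=23
Click 3 (6,6) count=0: revealed 0 new [(none)] -> total=23
Click 4 (5,3) count=3: revealed 0 new [(none)] -> total=23

Answer: .......
.......
.####.#
.######
.######
...####
.....##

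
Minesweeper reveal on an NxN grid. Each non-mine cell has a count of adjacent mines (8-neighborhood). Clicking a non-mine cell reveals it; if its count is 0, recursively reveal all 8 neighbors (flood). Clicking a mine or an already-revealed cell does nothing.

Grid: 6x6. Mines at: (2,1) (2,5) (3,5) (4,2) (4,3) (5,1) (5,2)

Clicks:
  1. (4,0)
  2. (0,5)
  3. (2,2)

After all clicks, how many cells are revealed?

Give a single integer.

Answer: 19

Derivation:
Click 1 (4,0) count=1: revealed 1 new [(4,0)] -> total=1
Click 2 (0,5) count=0: revealed 18 new [(0,0) (0,1) (0,2) (0,3) (0,4) (0,5) (1,0) (1,1) (1,2) (1,3) (1,4) (1,5) (2,2) (2,3) (2,4) (3,2) (3,3) (3,4)] -> total=19
Click 3 (2,2) count=1: revealed 0 new [(none)] -> total=19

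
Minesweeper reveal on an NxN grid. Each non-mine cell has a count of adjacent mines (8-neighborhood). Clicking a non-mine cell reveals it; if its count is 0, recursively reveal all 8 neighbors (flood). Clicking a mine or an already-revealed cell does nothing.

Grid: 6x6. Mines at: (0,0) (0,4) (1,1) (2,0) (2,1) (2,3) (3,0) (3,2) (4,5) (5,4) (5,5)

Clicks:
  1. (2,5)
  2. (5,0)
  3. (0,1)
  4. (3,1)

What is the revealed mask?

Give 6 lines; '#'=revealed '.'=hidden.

Click 1 (2,5) count=0: revealed 6 new [(1,4) (1,5) (2,4) (2,5) (3,4) (3,5)] -> total=6
Click 2 (5,0) count=0: revealed 8 new [(4,0) (4,1) (4,2) (4,3) (5,0) (5,1) (5,2) (5,3)] -> total=14
Click 3 (0,1) count=2: revealed 1 new [(0,1)] -> total=15
Click 4 (3,1) count=4: revealed 1 new [(3,1)] -> total=16

Answer: .#....
....##
....##
.#..##
####..
####..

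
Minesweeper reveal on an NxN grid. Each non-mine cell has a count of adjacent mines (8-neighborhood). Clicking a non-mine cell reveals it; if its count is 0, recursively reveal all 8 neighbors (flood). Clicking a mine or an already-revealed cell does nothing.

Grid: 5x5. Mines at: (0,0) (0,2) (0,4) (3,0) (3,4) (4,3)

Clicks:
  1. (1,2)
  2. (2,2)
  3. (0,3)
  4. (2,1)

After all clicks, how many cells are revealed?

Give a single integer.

Click 1 (1,2) count=1: revealed 1 new [(1,2)] -> total=1
Click 2 (2,2) count=0: revealed 8 new [(1,1) (1,3) (2,1) (2,2) (2,3) (3,1) (3,2) (3,3)] -> total=9
Click 3 (0,3) count=2: revealed 1 new [(0,3)] -> total=10
Click 4 (2,1) count=1: revealed 0 new [(none)] -> total=10

Answer: 10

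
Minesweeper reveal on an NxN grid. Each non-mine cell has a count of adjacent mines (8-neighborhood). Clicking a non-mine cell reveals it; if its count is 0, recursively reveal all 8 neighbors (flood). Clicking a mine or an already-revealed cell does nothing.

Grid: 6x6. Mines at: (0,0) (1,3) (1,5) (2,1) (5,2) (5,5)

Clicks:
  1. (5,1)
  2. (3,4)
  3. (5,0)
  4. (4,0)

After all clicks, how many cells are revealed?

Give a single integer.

Click 1 (5,1) count=1: revealed 1 new [(5,1)] -> total=1
Click 2 (3,4) count=0: revealed 12 new [(2,2) (2,3) (2,4) (2,5) (3,2) (3,3) (3,4) (3,5) (4,2) (4,3) (4,4) (4,5)] -> total=13
Click 3 (5,0) count=0: revealed 5 new [(3,0) (3,1) (4,0) (4,1) (5,0)] -> total=18
Click 4 (4,0) count=0: revealed 0 new [(none)] -> total=18

Answer: 18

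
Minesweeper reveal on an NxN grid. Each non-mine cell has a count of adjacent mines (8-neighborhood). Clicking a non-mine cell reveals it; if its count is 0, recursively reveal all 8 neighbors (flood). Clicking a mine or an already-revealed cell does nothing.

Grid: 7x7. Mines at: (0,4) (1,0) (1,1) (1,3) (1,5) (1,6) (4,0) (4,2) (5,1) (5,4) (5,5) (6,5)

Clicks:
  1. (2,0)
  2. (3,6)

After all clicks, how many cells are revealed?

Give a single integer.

Click 1 (2,0) count=2: revealed 1 new [(2,0)] -> total=1
Click 2 (3,6) count=0: revealed 12 new [(2,3) (2,4) (2,5) (2,6) (3,3) (3,4) (3,5) (3,6) (4,3) (4,4) (4,5) (4,6)] -> total=13

Answer: 13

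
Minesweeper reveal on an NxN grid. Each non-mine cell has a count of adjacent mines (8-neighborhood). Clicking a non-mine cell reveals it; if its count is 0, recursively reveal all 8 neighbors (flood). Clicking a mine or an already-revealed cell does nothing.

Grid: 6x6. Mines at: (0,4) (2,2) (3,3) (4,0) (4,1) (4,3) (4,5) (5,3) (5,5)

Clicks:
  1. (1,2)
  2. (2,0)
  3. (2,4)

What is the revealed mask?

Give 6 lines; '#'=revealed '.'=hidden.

Answer: ####..
####..
##..#.
##....
......
......

Derivation:
Click 1 (1,2) count=1: revealed 1 new [(1,2)] -> total=1
Click 2 (2,0) count=0: revealed 11 new [(0,0) (0,1) (0,2) (0,3) (1,0) (1,1) (1,3) (2,0) (2,1) (3,0) (3,1)] -> total=12
Click 3 (2,4) count=1: revealed 1 new [(2,4)] -> total=13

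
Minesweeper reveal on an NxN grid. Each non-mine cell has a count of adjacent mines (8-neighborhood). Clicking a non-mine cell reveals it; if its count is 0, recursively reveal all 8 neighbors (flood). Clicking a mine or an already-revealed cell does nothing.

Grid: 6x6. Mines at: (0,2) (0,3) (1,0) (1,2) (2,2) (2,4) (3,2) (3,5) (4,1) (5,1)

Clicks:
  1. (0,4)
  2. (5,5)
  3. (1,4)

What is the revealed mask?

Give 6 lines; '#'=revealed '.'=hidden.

Click 1 (0,4) count=1: revealed 1 new [(0,4)] -> total=1
Click 2 (5,5) count=0: revealed 8 new [(4,2) (4,3) (4,4) (4,5) (5,2) (5,3) (5,4) (5,5)] -> total=9
Click 3 (1,4) count=2: revealed 1 new [(1,4)] -> total=10

Answer: ....#.
....#.
......
......
..####
..####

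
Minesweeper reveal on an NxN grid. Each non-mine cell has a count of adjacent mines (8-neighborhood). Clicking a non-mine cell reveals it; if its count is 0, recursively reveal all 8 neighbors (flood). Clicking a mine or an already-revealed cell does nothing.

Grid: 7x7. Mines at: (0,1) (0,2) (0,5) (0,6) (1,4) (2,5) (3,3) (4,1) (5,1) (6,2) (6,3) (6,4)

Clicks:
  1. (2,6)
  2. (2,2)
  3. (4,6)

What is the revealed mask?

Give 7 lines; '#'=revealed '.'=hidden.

Answer: .......
.......
..#...#
....###
....###
....###
.....##

Derivation:
Click 1 (2,6) count=1: revealed 1 new [(2,6)] -> total=1
Click 2 (2,2) count=1: revealed 1 new [(2,2)] -> total=2
Click 3 (4,6) count=0: revealed 11 new [(3,4) (3,5) (3,6) (4,4) (4,5) (4,6) (5,4) (5,5) (5,6) (6,5) (6,6)] -> total=13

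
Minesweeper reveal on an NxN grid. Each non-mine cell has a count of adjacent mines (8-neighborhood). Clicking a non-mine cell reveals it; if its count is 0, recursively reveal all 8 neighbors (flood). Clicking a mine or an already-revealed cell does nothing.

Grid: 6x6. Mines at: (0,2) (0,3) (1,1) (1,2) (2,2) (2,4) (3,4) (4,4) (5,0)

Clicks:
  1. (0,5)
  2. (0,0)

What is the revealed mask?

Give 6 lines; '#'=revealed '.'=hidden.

Click 1 (0,5) count=0: revealed 4 new [(0,4) (0,5) (1,4) (1,5)] -> total=4
Click 2 (0,0) count=1: revealed 1 new [(0,0)] -> total=5

Answer: #...##
....##
......
......
......
......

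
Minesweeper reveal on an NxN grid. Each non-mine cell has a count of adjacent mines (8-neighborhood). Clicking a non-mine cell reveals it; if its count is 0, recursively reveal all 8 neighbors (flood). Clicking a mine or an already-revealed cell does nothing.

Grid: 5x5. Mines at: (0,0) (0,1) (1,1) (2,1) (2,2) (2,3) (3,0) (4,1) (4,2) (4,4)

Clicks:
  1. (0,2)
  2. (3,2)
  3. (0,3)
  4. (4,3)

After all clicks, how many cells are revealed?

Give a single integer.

Answer: 8

Derivation:
Click 1 (0,2) count=2: revealed 1 new [(0,2)] -> total=1
Click 2 (3,2) count=5: revealed 1 new [(3,2)] -> total=2
Click 3 (0,3) count=0: revealed 5 new [(0,3) (0,4) (1,2) (1,3) (1,4)] -> total=7
Click 4 (4,3) count=2: revealed 1 new [(4,3)] -> total=8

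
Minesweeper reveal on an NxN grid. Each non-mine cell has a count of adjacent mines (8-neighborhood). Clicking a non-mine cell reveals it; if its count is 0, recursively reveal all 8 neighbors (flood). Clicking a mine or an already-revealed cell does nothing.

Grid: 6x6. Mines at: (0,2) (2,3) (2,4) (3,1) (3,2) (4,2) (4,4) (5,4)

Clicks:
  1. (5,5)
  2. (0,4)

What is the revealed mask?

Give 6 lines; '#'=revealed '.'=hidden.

Answer: ...###
...###
......
......
......
.....#

Derivation:
Click 1 (5,5) count=2: revealed 1 new [(5,5)] -> total=1
Click 2 (0,4) count=0: revealed 6 new [(0,3) (0,4) (0,5) (1,3) (1,4) (1,5)] -> total=7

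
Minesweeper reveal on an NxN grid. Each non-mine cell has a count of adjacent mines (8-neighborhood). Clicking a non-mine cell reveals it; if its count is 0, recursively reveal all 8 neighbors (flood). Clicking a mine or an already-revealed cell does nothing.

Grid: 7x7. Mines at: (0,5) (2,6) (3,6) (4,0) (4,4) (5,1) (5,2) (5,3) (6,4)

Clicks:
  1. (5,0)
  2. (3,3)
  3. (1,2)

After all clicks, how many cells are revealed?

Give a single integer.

Answer: 27

Derivation:
Click 1 (5,0) count=2: revealed 1 new [(5,0)] -> total=1
Click 2 (3,3) count=1: revealed 1 new [(3,3)] -> total=2
Click 3 (1,2) count=0: revealed 25 new [(0,0) (0,1) (0,2) (0,3) (0,4) (1,0) (1,1) (1,2) (1,3) (1,4) (1,5) (2,0) (2,1) (2,2) (2,3) (2,4) (2,5) (3,0) (3,1) (3,2) (3,4) (3,5) (4,1) (4,2) (4,3)] -> total=27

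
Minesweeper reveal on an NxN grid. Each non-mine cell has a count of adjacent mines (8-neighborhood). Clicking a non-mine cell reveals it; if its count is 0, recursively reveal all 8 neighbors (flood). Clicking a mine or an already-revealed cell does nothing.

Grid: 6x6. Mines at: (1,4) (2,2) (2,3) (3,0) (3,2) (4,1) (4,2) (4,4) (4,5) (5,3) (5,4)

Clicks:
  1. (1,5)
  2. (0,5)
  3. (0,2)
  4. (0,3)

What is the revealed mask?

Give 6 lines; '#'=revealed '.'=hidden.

Click 1 (1,5) count=1: revealed 1 new [(1,5)] -> total=1
Click 2 (0,5) count=1: revealed 1 new [(0,5)] -> total=2
Click 3 (0,2) count=0: revealed 10 new [(0,0) (0,1) (0,2) (0,3) (1,0) (1,1) (1,2) (1,3) (2,0) (2,1)] -> total=12
Click 4 (0,3) count=1: revealed 0 new [(none)] -> total=12

Answer: ####.#
####.#
##....
......
......
......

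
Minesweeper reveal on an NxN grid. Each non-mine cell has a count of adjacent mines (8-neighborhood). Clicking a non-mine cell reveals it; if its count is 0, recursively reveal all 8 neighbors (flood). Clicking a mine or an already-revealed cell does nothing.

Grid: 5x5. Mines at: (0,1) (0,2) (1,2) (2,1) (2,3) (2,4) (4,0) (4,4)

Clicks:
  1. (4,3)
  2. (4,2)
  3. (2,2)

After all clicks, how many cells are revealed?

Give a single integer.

Answer: 7

Derivation:
Click 1 (4,3) count=1: revealed 1 new [(4,3)] -> total=1
Click 2 (4,2) count=0: revealed 5 new [(3,1) (3,2) (3,3) (4,1) (4,2)] -> total=6
Click 3 (2,2) count=3: revealed 1 new [(2,2)] -> total=7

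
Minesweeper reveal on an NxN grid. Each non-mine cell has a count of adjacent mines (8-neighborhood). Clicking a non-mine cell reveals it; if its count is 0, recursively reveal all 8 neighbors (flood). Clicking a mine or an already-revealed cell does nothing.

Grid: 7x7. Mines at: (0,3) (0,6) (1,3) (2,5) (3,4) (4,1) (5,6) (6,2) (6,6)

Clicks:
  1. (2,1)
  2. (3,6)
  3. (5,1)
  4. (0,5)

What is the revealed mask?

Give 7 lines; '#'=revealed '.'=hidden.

Answer: ###..#.
###....
###....
###...#
.......
.#.....
.......

Derivation:
Click 1 (2,1) count=0: revealed 12 new [(0,0) (0,1) (0,2) (1,0) (1,1) (1,2) (2,0) (2,1) (2,2) (3,0) (3,1) (3,2)] -> total=12
Click 2 (3,6) count=1: revealed 1 new [(3,6)] -> total=13
Click 3 (5,1) count=2: revealed 1 new [(5,1)] -> total=14
Click 4 (0,5) count=1: revealed 1 new [(0,5)] -> total=15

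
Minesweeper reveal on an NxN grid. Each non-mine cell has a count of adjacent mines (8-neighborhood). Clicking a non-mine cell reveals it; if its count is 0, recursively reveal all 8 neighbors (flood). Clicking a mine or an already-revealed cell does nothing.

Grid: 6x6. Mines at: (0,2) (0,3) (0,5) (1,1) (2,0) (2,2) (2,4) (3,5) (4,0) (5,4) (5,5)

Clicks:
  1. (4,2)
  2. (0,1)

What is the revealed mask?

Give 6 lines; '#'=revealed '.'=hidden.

Click 1 (4,2) count=0: revealed 9 new [(3,1) (3,2) (3,3) (4,1) (4,2) (4,3) (5,1) (5,2) (5,3)] -> total=9
Click 2 (0,1) count=2: revealed 1 new [(0,1)] -> total=10

Answer: .#....
......
......
.###..
.###..
.###..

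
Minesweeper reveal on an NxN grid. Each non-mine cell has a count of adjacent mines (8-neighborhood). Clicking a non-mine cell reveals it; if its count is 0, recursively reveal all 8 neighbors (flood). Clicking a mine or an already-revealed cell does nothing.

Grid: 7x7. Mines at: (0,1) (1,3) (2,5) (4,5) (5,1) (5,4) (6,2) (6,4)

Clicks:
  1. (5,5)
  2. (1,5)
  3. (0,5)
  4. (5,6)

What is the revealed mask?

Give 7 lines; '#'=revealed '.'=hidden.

Click 1 (5,5) count=3: revealed 1 new [(5,5)] -> total=1
Click 2 (1,5) count=1: revealed 1 new [(1,5)] -> total=2
Click 3 (0,5) count=0: revealed 5 new [(0,4) (0,5) (0,6) (1,4) (1,6)] -> total=7
Click 4 (5,6) count=1: revealed 1 new [(5,6)] -> total=8

Answer: ....###
....###
.......
.......
.......
.....##
.......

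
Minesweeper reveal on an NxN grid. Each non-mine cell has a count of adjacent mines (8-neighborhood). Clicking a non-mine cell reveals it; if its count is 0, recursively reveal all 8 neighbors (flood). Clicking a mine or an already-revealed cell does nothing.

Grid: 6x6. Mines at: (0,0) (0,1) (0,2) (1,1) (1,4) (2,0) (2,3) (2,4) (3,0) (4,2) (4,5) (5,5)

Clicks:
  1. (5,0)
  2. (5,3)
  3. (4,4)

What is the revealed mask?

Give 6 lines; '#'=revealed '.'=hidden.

Answer: ......
......
......
......
##..#.
##.#..

Derivation:
Click 1 (5,0) count=0: revealed 4 new [(4,0) (4,1) (5,0) (5,1)] -> total=4
Click 2 (5,3) count=1: revealed 1 new [(5,3)] -> total=5
Click 3 (4,4) count=2: revealed 1 new [(4,4)] -> total=6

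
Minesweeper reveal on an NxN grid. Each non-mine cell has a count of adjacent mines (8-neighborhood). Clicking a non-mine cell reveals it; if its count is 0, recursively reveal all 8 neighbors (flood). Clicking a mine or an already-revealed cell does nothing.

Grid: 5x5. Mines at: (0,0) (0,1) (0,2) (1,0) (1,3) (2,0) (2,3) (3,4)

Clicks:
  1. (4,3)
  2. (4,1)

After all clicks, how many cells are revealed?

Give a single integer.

Answer: 8

Derivation:
Click 1 (4,3) count=1: revealed 1 new [(4,3)] -> total=1
Click 2 (4,1) count=0: revealed 7 new [(3,0) (3,1) (3,2) (3,3) (4,0) (4,1) (4,2)] -> total=8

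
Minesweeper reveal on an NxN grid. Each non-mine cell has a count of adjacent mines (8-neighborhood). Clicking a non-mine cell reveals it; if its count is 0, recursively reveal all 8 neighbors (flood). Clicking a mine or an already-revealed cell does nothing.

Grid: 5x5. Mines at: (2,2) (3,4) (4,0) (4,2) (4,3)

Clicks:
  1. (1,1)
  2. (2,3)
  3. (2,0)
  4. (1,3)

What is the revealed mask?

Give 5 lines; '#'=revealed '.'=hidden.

Click 1 (1,1) count=1: revealed 1 new [(1,1)] -> total=1
Click 2 (2,3) count=2: revealed 1 new [(2,3)] -> total=2
Click 3 (2,0) count=0: revealed 14 new [(0,0) (0,1) (0,2) (0,3) (0,4) (1,0) (1,2) (1,3) (1,4) (2,0) (2,1) (2,4) (3,0) (3,1)] -> total=16
Click 4 (1,3) count=1: revealed 0 new [(none)] -> total=16

Answer: #####
#####
##.##
##...
.....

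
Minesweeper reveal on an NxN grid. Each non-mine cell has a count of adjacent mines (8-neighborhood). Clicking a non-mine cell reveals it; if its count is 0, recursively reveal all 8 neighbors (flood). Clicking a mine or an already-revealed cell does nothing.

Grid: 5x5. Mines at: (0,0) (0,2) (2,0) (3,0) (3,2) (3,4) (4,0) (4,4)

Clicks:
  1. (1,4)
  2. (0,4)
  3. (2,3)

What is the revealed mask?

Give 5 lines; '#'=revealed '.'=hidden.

Answer: ...##
...##
...##
.....
.....

Derivation:
Click 1 (1,4) count=0: revealed 6 new [(0,3) (0,4) (1,3) (1,4) (2,3) (2,4)] -> total=6
Click 2 (0,4) count=0: revealed 0 new [(none)] -> total=6
Click 3 (2,3) count=2: revealed 0 new [(none)] -> total=6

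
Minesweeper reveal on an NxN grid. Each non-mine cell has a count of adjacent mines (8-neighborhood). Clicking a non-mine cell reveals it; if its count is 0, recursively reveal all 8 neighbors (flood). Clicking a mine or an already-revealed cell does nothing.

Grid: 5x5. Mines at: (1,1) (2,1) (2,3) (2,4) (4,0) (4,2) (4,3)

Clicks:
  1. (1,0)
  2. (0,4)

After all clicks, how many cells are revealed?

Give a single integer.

Answer: 7

Derivation:
Click 1 (1,0) count=2: revealed 1 new [(1,0)] -> total=1
Click 2 (0,4) count=0: revealed 6 new [(0,2) (0,3) (0,4) (1,2) (1,3) (1,4)] -> total=7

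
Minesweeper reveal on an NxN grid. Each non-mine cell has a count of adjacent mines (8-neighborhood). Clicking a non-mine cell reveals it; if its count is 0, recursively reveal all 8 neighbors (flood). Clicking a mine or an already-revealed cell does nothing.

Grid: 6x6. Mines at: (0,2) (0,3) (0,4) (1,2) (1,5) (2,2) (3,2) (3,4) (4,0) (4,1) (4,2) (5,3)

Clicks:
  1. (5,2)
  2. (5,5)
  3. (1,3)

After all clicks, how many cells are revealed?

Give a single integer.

Answer: 6

Derivation:
Click 1 (5,2) count=3: revealed 1 new [(5,2)] -> total=1
Click 2 (5,5) count=0: revealed 4 new [(4,4) (4,5) (5,4) (5,5)] -> total=5
Click 3 (1,3) count=5: revealed 1 new [(1,3)] -> total=6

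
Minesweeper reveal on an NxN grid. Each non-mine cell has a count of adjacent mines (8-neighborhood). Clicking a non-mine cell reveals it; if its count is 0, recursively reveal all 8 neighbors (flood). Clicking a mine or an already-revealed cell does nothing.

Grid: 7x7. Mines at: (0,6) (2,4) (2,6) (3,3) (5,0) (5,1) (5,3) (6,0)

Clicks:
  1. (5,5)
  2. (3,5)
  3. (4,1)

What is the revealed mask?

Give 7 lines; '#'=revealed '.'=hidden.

Answer: .......
.......
.......
....###
.#..###
....###
....###

Derivation:
Click 1 (5,5) count=0: revealed 12 new [(3,4) (3,5) (3,6) (4,4) (4,5) (4,6) (5,4) (5,5) (5,6) (6,4) (6,5) (6,6)] -> total=12
Click 2 (3,5) count=2: revealed 0 new [(none)] -> total=12
Click 3 (4,1) count=2: revealed 1 new [(4,1)] -> total=13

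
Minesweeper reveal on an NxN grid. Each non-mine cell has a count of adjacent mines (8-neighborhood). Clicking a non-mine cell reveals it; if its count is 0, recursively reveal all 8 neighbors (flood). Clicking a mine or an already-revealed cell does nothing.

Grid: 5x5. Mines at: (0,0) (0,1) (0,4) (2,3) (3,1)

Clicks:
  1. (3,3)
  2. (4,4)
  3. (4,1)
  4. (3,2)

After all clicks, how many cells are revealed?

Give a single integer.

Click 1 (3,3) count=1: revealed 1 new [(3,3)] -> total=1
Click 2 (4,4) count=0: revealed 5 new [(3,2) (3,4) (4,2) (4,3) (4,4)] -> total=6
Click 3 (4,1) count=1: revealed 1 new [(4,1)] -> total=7
Click 4 (3,2) count=2: revealed 0 new [(none)] -> total=7

Answer: 7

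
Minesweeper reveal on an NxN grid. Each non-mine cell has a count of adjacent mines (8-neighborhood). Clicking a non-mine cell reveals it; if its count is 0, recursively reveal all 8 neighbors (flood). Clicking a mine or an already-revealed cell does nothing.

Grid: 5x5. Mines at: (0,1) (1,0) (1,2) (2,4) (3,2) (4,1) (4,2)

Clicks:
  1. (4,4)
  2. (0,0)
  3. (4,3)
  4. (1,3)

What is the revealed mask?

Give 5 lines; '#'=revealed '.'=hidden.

Answer: #....
...#.
.....
...##
...##

Derivation:
Click 1 (4,4) count=0: revealed 4 new [(3,3) (3,4) (4,3) (4,4)] -> total=4
Click 2 (0,0) count=2: revealed 1 new [(0,0)] -> total=5
Click 3 (4,3) count=2: revealed 0 new [(none)] -> total=5
Click 4 (1,3) count=2: revealed 1 new [(1,3)] -> total=6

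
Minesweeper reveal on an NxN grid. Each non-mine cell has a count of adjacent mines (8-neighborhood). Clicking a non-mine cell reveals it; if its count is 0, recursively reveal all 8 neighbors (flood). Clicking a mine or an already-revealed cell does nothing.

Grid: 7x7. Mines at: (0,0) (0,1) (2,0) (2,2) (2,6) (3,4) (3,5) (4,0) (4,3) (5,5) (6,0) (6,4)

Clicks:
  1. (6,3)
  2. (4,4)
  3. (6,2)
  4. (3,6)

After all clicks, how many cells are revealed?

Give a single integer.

Click 1 (6,3) count=1: revealed 1 new [(6,3)] -> total=1
Click 2 (4,4) count=4: revealed 1 new [(4,4)] -> total=2
Click 3 (6,2) count=0: revealed 5 new [(5,1) (5,2) (5,3) (6,1) (6,2)] -> total=7
Click 4 (3,6) count=2: revealed 1 new [(3,6)] -> total=8

Answer: 8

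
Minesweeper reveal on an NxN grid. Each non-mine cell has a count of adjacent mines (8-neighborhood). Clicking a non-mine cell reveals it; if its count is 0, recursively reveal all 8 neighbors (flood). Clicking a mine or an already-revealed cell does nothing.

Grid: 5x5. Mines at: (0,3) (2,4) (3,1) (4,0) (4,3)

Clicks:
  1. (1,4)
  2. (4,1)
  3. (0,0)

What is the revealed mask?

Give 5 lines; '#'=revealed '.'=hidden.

Answer: ###..
###.#
###..
.....
.#...

Derivation:
Click 1 (1,4) count=2: revealed 1 new [(1,4)] -> total=1
Click 2 (4,1) count=2: revealed 1 new [(4,1)] -> total=2
Click 3 (0,0) count=0: revealed 9 new [(0,0) (0,1) (0,2) (1,0) (1,1) (1,2) (2,0) (2,1) (2,2)] -> total=11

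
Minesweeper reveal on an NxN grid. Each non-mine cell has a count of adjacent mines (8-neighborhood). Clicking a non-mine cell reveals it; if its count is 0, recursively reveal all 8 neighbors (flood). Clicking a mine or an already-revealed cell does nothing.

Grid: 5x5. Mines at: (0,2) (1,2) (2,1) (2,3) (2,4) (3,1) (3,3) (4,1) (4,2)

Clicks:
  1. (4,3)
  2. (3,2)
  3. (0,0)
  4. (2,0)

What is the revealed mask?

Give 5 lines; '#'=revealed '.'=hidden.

Answer: ##...
##...
#....
..#..
...#.

Derivation:
Click 1 (4,3) count=2: revealed 1 new [(4,3)] -> total=1
Click 2 (3,2) count=6: revealed 1 new [(3,2)] -> total=2
Click 3 (0,0) count=0: revealed 4 new [(0,0) (0,1) (1,0) (1,1)] -> total=6
Click 4 (2,0) count=2: revealed 1 new [(2,0)] -> total=7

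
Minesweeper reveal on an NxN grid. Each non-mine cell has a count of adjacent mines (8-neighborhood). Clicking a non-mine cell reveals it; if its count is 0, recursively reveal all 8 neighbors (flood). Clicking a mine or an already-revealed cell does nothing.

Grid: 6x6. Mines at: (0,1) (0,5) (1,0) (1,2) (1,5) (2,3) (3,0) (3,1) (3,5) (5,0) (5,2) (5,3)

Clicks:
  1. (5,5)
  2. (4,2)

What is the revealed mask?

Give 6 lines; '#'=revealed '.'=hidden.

Click 1 (5,5) count=0: revealed 4 new [(4,4) (4,5) (5,4) (5,5)] -> total=4
Click 2 (4,2) count=3: revealed 1 new [(4,2)] -> total=5

Answer: ......
......
......
......
..#.##
....##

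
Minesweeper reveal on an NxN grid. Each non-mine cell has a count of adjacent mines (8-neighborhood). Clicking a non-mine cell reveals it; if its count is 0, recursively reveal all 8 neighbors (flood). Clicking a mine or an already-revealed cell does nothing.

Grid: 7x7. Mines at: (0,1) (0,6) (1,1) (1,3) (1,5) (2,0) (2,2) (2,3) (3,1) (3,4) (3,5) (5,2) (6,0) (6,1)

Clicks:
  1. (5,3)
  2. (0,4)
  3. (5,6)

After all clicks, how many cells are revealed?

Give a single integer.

Click 1 (5,3) count=1: revealed 1 new [(5,3)] -> total=1
Click 2 (0,4) count=2: revealed 1 new [(0,4)] -> total=2
Click 3 (5,6) count=0: revealed 11 new [(4,3) (4,4) (4,5) (4,6) (5,4) (5,5) (5,6) (6,3) (6,4) (6,5) (6,6)] -> total=13

Answer: 13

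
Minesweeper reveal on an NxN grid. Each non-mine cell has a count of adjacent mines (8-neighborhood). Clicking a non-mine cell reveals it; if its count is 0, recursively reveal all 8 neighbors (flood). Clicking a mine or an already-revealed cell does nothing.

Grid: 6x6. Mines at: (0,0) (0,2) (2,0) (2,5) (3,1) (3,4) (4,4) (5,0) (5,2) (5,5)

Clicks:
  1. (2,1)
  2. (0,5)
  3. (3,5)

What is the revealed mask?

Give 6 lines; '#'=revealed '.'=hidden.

Answer: ...###
...###
.#....
.....#
......
......

Derivation:
Click 1 (2,1) count=2: revealed 1 new [(2,1)] -> total=1
Click 2 (0,5) count=0: revealed 6 new [(0,3) (0,4) (0,5) (1,3) (1,4) (1,5)] -> total=7
Click 3 (3,5) count=3: revealed 1 new [(3,5)] -> total=8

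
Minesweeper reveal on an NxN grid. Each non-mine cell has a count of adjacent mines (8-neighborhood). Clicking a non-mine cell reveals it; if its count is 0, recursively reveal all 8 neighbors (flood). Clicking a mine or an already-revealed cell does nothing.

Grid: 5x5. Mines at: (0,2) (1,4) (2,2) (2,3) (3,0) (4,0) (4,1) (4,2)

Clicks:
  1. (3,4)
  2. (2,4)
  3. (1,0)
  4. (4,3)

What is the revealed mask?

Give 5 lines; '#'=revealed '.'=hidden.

Click 1 (3,4) count=1: revealed 1 new [(3,4)] -> total=1
Click 2 (2,4) count=2: revealed 1 new [(2,4)] -> total=2
Click 3 (1,0) count=0: revealed 6 new [(0,0) (0,1) (1,0) (1,1) (2,0) (2,1)] -> total=8
Click 4 (4,3) count=1: revealed 1 new [(4,3)] -> total=9

Answer: ##...
##...
##..#
....#
...#.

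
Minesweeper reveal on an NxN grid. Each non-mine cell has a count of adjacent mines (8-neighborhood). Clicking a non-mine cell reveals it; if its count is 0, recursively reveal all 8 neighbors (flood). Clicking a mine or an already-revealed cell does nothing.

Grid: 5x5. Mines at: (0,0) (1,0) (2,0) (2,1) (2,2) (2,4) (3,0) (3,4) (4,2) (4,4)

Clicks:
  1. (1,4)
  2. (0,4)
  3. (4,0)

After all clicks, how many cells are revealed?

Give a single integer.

Answer: 9

Derivation:
Click 1 (1,4) count=1: revealed 1 new [(1,4)] -> total=1
Click 2 (0,4) count=0: revealed 7 new [(0,1) (0,2) (0,3) (0,4) (1,1) (1,2) (1,3)] -> total=8
Click 3 (4,0) count=1: revealed 1 new [(4,0)] -> total=9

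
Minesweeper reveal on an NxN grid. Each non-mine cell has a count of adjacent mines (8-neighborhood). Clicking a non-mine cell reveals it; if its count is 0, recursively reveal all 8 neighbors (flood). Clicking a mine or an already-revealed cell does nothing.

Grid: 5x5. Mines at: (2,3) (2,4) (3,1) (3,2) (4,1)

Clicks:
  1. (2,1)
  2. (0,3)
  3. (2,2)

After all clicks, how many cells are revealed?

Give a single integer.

Click 1 (2,1) count=2: revealed 1 new [(2,1)] -> total=1
Click 2 (0,3) count=0: revealed 12 new [(0,0) (0,1) (0,2) (0,3) (0,4) (1,0) (1,1) (1,2) (1,3) (1,4) (2,0) (2,2)] -> total=13
Click 3 (2,2) count=3: revealed 0 new [(none)] -> total=13

Answer: 13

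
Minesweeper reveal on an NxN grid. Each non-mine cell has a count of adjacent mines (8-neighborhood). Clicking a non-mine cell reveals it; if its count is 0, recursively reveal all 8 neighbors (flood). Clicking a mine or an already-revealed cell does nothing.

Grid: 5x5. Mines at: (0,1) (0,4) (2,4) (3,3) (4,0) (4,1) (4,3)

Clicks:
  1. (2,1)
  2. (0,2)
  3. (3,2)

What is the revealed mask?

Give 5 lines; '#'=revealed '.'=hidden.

Click 1 (2,1) count=0: revealed 9 new [(1,0) (1,1) (1,2) (2,0) (2,1) (2,2) (3,0) (3,1) (3,2)] -> total=9
Click 2 (0,2) count=1: revealed 1 new [(0,2)] -> total=10
Click 3 (3,2) count=3: revealed 0 new [(none)] -> total=10

Answer: ..#..
###..
###..
###..
.....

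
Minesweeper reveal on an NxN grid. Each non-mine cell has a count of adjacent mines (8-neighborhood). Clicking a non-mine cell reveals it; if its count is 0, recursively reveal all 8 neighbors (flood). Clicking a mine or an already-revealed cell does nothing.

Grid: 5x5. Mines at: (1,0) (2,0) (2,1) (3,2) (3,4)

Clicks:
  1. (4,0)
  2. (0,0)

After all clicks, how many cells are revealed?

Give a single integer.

Answer: 5

Derivation:
Click 1 (4,0) count=0: revealed 4 new [(3,0) (3,1) (4,0) (4,1)] -> total=4
Click 2 (0,0) count=1: revealed 1 new [(0,0)] -> total=5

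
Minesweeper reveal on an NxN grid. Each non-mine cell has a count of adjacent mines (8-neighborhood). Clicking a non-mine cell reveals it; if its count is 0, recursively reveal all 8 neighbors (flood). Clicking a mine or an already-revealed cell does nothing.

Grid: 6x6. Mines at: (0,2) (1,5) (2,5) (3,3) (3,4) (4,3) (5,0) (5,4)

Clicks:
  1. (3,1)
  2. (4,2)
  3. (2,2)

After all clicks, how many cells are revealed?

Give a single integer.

Click 1 (3,1) count=0: revealed 14 new [(0,0) (0,1) (1,0) (1,1) (1,2) (2,0) (2,1) (2,2) (3,0) (3,1) (3,2) (4,0) (4,1) (4,2)] -> total=14
Click 2 (4,2) count=2: revealed 0 new [(none)] -> total=14
Click 3 (2,2) count=1: revealed 0 new [(none)] -> total=14

Answer: 14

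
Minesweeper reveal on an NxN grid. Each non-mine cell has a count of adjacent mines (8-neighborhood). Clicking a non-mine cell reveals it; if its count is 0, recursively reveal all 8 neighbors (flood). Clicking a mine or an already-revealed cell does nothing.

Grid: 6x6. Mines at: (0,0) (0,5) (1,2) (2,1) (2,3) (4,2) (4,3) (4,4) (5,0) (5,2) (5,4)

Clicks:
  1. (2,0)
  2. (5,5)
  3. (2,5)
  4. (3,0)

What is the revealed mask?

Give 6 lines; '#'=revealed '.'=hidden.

Answer: ......
....##
#...##
#...##
......
.....#

Derivation:
Click 1 (2,0) count=1: revealed 1 new [(2,0)] -> total=1
Click 2 (5,5) count=2: revealed 1 new [(5,5)] -> total=2
Click 3 (2,5) count=0: revealed 6 new [(1,4) (1,5) (2,4) (2,5) (3,4) (3,5)] -> total=8
Click 4 (3,0) count=1: revealed 1 new [(3,0)] -> total=9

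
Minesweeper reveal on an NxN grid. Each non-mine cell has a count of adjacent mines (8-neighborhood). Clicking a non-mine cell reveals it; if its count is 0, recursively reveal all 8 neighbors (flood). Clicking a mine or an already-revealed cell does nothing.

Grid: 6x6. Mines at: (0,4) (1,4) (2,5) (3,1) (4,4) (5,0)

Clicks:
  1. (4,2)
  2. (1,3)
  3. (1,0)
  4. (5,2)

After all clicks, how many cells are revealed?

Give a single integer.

Click 1 (4,2) count=1: revealed 1 new [(4,2)] -> total=1
Click 2 (1,3) count=2: revealed 1 new [(1,3)] -> total=2
Click 3 (1,0) count=0: revealed 11 new [(0,0) (0,1) (0,2) (0,3) (1,0) (1,1) (1,2) (2,0) (2,1) (2,2) (2,3)] -> total=13
Click 4 (5,2) count=0: revealed 5 new [(4,1) (4,3) (5,1) (5,2) (5,3)] -> total=18

Answer: 18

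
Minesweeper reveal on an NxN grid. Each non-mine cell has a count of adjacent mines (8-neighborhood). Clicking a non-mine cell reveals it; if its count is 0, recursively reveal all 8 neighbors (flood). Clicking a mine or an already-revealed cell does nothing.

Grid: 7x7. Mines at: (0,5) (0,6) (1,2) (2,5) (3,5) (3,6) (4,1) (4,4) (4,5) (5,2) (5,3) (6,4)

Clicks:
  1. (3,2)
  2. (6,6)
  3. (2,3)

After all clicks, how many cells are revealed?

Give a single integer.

Answer: 6

Derivation:
Click 1 (3,2) count=1: revealed 1 new [(3,2)] -> total=1
Click 2 (6,6) count=0: revealed 4 new [(5,5) (5,6) (6,5) (6,6)] -> total=5
Click 3 (2,3) count=1: revealed 1 new [(2,3)] -> total=6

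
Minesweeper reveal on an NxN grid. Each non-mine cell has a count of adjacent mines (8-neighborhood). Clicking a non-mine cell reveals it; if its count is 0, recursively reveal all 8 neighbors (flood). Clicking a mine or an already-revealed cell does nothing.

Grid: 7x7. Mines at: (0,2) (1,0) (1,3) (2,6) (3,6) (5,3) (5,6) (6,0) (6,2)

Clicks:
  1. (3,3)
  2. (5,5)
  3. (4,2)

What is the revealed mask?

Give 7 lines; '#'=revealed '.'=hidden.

Answer: .......
.......
######.
######.
######.
###..#.
.......

Derivation:
Click 1 (3,3) count=0: revealed 21 new [(2,0) (2,1) (2,2) (2,3) (2,4) (2,5) (3,0) (3,1) (3,2) (3,3) (3,4) (3,5) (4,0) (4,1) (4,2) (4,3) (4,4) (4,5) (5,0) (5,1) (5,2)] -> total=21
Click 2 (5,5) count=1: revealed 1 new [(5,5)] -> total=22
Click 3 (4,2) count=1: revealed 0 new [(none)] -> total=22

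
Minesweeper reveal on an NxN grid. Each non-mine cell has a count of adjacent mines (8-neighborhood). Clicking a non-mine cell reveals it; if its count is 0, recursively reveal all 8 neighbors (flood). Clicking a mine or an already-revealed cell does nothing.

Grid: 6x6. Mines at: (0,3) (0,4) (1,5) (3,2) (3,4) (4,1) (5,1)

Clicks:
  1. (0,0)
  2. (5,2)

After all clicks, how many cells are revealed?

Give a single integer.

Answer: 12

Derivation:
Click 1 (0,0) count=0: revealed 11 new [(0,0) (0,1) (0,2) (1,0) (1,1) (1,2) (2,0) (2,1) (2,2) (3,0) (3,1)] -> total=11
Click 2 (5,2) count=2: revealed 1 new [(5,2)] -> total=12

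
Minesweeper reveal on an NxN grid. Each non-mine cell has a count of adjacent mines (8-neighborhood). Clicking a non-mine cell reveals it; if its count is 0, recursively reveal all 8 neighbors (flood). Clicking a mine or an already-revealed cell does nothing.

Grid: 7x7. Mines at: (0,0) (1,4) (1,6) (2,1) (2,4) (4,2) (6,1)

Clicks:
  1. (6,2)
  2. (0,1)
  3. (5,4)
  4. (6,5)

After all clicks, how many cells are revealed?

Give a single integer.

Answer: 21

Derivation:
Click 1 (6,2) count=1: revealed 1 new [(6,2)] -> total=1
Click 2 (0,1) count=1: revealed 1 new [(0,1)] -> total=2
Click 3 (5,4) count=0: revealed 19 new [(2,5) (2,6) (3,3) (3,4) (3,5) (3,6) (4,3) (4,4) (4,5) (4,6) (5,2) (5,3) (5,4) (5,5) (5,6) (6,3) (6,4) (6,5) (6,6)] -> total=21
Click 4 (6,5) count=0: revealed 0 new [(none)] -> total=21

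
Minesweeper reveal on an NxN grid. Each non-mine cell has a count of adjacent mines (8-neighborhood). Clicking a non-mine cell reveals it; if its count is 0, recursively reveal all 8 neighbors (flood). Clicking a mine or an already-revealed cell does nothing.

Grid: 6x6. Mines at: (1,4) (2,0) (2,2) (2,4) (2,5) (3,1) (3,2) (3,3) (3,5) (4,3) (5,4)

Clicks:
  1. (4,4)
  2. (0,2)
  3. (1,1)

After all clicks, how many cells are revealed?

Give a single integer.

Answer: 9

Derivation:
Click 1 (4,4) count=4: revealed 1 new [(4,4)] -> total=1
Click 2 (0,2) count=0: revealed 8 new [(0,0) (0,1) (0,2) (0,3) (1,0) (1,1) (1,2) (1,3)] -> total=9
Click 3 (1,1) count=2: revealed 0 new [(none)] -> total=9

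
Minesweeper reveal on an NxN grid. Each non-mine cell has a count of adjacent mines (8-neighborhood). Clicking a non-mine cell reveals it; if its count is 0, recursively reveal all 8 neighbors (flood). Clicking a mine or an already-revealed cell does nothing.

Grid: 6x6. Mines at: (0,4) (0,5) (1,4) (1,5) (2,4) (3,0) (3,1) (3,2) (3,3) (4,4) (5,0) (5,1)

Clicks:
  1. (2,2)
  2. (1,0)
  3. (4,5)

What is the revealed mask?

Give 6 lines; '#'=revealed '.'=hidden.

Answer: ####..
####..
####..
......
.....#
......

Derivation:
Click 1 (2,2) count=3: revealed 1 new [(2,2)] -> total=1
Click 2 (1,0) count=0: revealed 11 new [(0,0) (0,1) (0,2) (0,3) (1,0) (1,1) (1,2) (1,3) (2,0) (2,1) (2,3)] -> total=12
Click 3 (4,5) count=1: revealed 1 new [(4,5)] -> total=13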